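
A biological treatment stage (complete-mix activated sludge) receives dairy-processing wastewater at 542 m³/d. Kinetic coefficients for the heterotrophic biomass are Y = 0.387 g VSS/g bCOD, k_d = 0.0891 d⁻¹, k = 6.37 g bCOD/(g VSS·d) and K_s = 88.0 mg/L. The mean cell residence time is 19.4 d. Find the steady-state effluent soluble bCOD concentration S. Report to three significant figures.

S ≈ 5.32 mg/L

For a completely mixed reactor with recycle the Lawrence–McCarty relation gives S = K_s·(1 + k_d·θ_c) / [θ_c·(Y·k − k_d) − 1] = 88.0 × (1 + 0.0891 × 19.4) / [19.4 × (0.387 × 6.37 − 0.0891) − 1] = 240.1 / 45.10 = 5.324 mg/L.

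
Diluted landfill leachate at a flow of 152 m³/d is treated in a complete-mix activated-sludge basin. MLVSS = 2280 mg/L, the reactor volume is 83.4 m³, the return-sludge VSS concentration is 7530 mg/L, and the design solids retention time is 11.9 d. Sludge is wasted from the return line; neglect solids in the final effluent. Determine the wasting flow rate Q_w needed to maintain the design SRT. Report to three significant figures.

θ_c = V·X/(Q_w·X_r) when wasting from the recycle, so Q_w = V·X/(θ_c·X_r) = 83.40 × 2280 / (11.9 × 7530) = 2.122 m³/d.

Q_w ≈ 2.12 m³/d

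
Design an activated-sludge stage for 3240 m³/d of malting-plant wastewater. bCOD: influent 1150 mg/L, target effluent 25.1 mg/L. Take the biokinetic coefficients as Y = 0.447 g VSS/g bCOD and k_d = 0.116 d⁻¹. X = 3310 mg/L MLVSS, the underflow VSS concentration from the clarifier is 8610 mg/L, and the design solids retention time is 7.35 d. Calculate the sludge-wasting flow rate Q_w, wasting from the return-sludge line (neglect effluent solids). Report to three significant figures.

Q_w ≈ 102 m³/d

Rearranging the biomass balance for a CMAS with decay, V = Y·Q·ΔS·θ_c / [X·(1+k_d θ_c)] = 0.447 × 3240 × (1150 − 25.1) × 7.35 / [3310 × (1 + 0.116 × 7.35)] = 1.2×10^7 / 6132 = 1953 m³.
Wasting from the return line (neglecting effluent solids): Q_w = V·X / (θ_c·X_r) = 1953 × 3310 / (7.35 × 8610) = 102.1 m³/d.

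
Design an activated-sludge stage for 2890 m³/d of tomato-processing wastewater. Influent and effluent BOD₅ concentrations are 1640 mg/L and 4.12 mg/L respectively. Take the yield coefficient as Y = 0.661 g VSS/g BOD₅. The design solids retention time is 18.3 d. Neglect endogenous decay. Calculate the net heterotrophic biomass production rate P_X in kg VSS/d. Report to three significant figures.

P_X ≈ 3130 kg VSS/d

With endogenous decay neglected, the observed yield equals the true yield: Y_obs = Y = 0.661 g VSS/g BOD₅.
ΔS = 1640 − 4.12 = 1636 mg/L, so the substrate removal rate is 2890 × 1636/1000 = 4728 kg BOD₅/d.
So the net sludge growth is P_X = 0.6610 × 4728 = 3125 kg VSS/d.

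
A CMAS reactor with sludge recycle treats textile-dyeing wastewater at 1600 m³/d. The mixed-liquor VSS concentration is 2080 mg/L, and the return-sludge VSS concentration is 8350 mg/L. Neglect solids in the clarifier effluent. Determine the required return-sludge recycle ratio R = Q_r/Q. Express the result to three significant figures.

Mass balance around the secondary clarifier (neglecting effluent solids): R = X / (X_r − X) = 2080 / (8350 − 2080) = 0.3317.

R ≈ 0.332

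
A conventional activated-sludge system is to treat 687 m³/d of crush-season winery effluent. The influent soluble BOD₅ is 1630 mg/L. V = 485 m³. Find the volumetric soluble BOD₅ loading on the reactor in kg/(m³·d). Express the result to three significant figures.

L_v ≈ 2.31 kg soluble BOD₅/(m³·d)

L_v = Q S₀ / V = 687 × 1630 × 10⁻³ / 485.0 = 2.309 kg/(m³·d).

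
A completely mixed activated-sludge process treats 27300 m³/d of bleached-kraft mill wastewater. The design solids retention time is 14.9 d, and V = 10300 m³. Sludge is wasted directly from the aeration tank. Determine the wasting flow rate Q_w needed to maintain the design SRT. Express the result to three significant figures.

Q_w ≈ 691 m³/d

With mixed-liquor wasting, θ_c = V/Q_w, so Q_w = V/θ_c = 10300/14.9 = 691.3 m³/d.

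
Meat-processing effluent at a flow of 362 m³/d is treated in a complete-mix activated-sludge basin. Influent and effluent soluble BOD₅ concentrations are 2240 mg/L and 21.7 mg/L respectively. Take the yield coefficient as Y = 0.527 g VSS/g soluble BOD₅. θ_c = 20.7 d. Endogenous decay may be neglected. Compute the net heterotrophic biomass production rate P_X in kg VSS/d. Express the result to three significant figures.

P_X ≈ 423 kg VSS/d

With endogenous decay neglected, the observed yield equals the true yield: Y_obs = Y = 0.527 g VSS/g soluble BOD₅.
ΔS = 2240 − 21.7 = 2218 mg/L, so the substrate removal rate is 362 × 2218/1000 = 803.0 kg soluble BOD₅/d.
P_X = Y_obs · Q(S₀ − S) = 0.5270 × 803.0 = 423.2 kg VSS/d.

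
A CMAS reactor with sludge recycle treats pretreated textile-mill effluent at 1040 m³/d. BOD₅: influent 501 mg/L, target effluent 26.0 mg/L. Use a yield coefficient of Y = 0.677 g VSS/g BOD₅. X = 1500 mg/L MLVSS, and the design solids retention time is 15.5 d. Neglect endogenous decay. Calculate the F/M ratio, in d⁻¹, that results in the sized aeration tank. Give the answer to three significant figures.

F/M ≈ 0.101 d⁻¹

With k_d = 0 the design equation reduces to V = Y Q (S₀−S) θ_c / X = 0.677 × 1040 × (501 − 26.0) × 15.5 / 1500 = 3456 m³.
F/M = applied load / biomass = Q·S₀/(V·X) = 1040 × 501 / (3456 × 1500) = 0.1005 d⁻¹.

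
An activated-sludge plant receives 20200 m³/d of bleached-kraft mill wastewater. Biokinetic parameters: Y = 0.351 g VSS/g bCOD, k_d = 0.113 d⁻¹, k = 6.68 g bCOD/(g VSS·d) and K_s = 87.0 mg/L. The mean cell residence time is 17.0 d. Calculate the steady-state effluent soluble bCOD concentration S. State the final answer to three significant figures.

Effluent substrate depends only on kinetics and SRT: S = K_s(1 + k_d θ_c) / [θ_c(Yk − k_d) − 1] = 87.0 × (1 + 0.113 × 17.0) / [17.0 × (0.351 × 6.68 − 0.113) − 1] = 254.1 / 36.94 = 6.880 mg/L.

S ≈ 6.88 mg/L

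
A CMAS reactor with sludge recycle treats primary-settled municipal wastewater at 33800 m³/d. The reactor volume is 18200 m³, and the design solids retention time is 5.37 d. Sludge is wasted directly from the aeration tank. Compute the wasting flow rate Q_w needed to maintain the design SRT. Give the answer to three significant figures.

Q_w ≈ 3390 m³/d

With mixed-liquor wasting, θ_c = V/Q_w, so Q_w = V/θ_c = 18200/5.37 = 3389 m³/d.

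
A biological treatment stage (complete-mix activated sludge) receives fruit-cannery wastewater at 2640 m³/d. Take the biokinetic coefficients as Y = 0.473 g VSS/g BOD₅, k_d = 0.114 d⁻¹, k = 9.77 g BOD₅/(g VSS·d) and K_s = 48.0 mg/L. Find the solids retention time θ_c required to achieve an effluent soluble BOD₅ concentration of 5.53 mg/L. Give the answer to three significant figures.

From 1/θ_c = Y·k·S/(K_s + S) − k_d: Y·k·S/(K_s+S) = 0.473 × 9.77 × 5.53 / (48.0 + 5.53) = 0.4774 d⁻¹.
θ_c = 1/(μ − k_d) = 1/(0.4774 − 0.114) = 1/0.3634 = 2.752 d.

θ_c ≈ 2.75 d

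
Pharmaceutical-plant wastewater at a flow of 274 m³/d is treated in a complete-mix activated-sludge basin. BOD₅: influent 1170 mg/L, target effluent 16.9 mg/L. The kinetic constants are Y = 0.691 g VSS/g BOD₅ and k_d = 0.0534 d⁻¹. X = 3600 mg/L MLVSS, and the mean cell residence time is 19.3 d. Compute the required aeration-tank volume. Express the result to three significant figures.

V ≈ 576 m³

From the SRT design equation V = Y Q (S₀−S) θ_c / [X (1 + k_d θ_c)] = 0.691 × 274 × (1170 − 16.9) × 19.3 / [3600 × (1 + 0.0534 × 19.3)] = 4.21×10^6 / 7310 = 576.4 m³.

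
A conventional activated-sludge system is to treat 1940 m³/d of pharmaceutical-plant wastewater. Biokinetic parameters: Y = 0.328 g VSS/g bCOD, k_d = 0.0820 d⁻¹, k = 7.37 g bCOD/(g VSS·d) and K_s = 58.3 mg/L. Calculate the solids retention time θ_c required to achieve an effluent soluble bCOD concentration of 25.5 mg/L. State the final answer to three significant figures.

From 1/θ_c = Y·k·S/(K_s + S) − k_d: Y·k·S/(K_s+S) = 0.328 × 7.37 × 25.5 / (58.3 + 25.5) = 0.7356 d⁻¹.
1/θ_c = 0.7356 − 0.0820 = 0.6536 d⁻¹, so θ_c = 1.530 d.

θ_c ≈ 1.53 d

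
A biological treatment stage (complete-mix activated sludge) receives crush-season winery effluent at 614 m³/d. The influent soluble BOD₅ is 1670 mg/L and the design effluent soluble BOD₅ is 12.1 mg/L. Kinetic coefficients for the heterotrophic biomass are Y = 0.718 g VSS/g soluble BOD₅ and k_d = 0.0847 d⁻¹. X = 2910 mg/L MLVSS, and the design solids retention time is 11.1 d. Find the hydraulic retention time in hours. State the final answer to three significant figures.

τ ≈ 56.2 h

From the SRT design equation V = Y Q (S₀−S) θ_c / [X (1 + k_d θ_c)] = 0.718 × 614 × (1670 − 12.1) × 11.1 / [2910 × (1 + 0.0847 × 11.1)] = 8.11×10^6 / 5646 = 1437 m³.
τ = V/Q = 1437/614 = 2.340 d, or 56.17 h.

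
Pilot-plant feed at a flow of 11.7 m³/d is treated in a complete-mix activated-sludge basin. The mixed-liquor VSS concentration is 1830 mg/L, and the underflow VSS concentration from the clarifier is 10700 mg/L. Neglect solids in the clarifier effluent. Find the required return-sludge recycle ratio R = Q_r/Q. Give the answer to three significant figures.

Mass balance around the secondary clarifier (neglecting effluent solids): R = X / (X_r − X) = 1830 / (10700 − 1830) = 0.2063.

R ≈ 0.206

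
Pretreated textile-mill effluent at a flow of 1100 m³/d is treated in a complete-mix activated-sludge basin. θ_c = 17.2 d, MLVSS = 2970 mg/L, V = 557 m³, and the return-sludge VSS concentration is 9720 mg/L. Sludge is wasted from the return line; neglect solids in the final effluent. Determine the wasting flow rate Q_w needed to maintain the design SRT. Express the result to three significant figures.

θ_c = V·X/(Q_w·X_r) when wasting from the recycle, so Q_w = V·X/(θ_c·X_r) = 557.0 × 2970 / (17.2 × 9720) = 9.895 m³/d.

Q_w ≈ 9.90 m³/d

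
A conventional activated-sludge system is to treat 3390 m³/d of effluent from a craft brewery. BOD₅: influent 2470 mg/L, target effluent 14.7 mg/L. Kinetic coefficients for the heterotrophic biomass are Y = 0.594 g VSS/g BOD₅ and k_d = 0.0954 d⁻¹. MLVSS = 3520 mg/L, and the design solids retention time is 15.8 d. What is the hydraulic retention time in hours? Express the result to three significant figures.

From the SRT design equation V = Y Q (S₀−S) θ_c / [X (1 + k_d θ_c)] = 0.594 × 3390 × (2470 − 14.7) × 15.8 / [3520 × (1 + 0.0954 × 15.8)] = 7.81×10^7 / 8826 = 8851 m³.
τ = V/Q = 8851/3390 = 2.611 d, or 62.66 h.

τ ≈ 62.7 h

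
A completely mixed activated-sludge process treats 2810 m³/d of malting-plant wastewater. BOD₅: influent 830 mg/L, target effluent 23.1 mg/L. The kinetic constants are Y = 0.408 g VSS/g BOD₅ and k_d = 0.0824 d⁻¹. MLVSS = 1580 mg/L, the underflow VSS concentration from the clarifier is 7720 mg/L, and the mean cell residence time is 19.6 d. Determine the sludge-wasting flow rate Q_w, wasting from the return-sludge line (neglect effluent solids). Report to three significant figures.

Q_w ≈ 45.8 m³/d

Steady-state biomass mass balance: V·X·(1 + k_d·θ_c) = Y·Q·(S₀ − S)·θ_c, so V = 0.408 × 2810 × (830 − 23.1) × 19.6 / [1580 × (1 + 0.0824 × 19.6)] = 1.81×10^7 / 4132 = 4388 m³.
θ_c = V·X/(Q_w·X_r) when wasting from the recycle, so Q_w = V·X/(θ_c·X_r) = 4388 × 1580 / (19.6 × 7720) = 45.82 m³/d.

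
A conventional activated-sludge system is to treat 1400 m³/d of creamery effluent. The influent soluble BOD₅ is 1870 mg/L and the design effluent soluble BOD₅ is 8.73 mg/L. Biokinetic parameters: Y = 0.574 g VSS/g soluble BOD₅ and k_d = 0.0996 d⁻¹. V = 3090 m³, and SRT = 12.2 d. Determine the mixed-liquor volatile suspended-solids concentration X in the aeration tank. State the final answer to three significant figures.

X ≈ 2670 mg/L

Solving the biomass balance for X: X = Y Q (S₀−S) θ_c / [V (1+k_d θ_c)] = 0.574 × 1400 × (1870 − 8.73) × 12.2 / [3090 × (1 + 0.0996 × 12.2)] = 2666 mg/L.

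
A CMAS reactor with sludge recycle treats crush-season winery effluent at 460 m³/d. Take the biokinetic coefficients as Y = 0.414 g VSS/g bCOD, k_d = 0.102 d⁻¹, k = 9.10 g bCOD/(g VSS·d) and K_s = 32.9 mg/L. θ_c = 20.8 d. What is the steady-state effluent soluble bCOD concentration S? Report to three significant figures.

Effluent substrate depends only on kinetics and SRT: S = K_s(1 + k_d θ_c) / [θ_c(Yk − k_d) − 1] = 32.9 × (1 + 0.102 × 20.8) / [20.8 × (0.414 × 9.10 − 0.102) − 1] = 102.7 / 75.24 = 1.365 mg/L.

S ≈ 1.36 mg/L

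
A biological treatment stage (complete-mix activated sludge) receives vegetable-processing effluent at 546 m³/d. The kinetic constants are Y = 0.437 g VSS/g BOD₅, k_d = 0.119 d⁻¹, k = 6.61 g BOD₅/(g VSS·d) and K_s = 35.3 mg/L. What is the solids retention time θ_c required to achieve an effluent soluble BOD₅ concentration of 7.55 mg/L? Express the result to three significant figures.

θ_c ≈ 2.56 d

At the target effluent, Y k S/(K_s+S) = 0.437×6.61×7.55/42.85 = 0.5090 d⁻¹.
θ_c = 1/(μ − k_d) = 1/(0.5090 − 0.119) = 1/0.3900 = 2.564 d.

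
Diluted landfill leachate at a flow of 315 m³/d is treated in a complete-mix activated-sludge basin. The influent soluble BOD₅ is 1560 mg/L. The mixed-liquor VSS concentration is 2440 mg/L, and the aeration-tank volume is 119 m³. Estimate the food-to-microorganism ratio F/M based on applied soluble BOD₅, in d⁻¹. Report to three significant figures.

F/M ≈ 1.69 d⁻¹

F/M = applied load / biomass = Q·S₀/(V·X) = 315 × 1560 / (119.0 × 2440) = 1.692 d⁻¹.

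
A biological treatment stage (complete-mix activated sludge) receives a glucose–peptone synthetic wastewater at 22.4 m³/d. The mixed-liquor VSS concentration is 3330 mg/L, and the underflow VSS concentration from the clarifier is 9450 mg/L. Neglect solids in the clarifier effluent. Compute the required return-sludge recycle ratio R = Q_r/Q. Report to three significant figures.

R ≈ 0.544

R = Q_r/Q = X/(X_r − X) = 3330 / (9450 − 3330) = 0.5441.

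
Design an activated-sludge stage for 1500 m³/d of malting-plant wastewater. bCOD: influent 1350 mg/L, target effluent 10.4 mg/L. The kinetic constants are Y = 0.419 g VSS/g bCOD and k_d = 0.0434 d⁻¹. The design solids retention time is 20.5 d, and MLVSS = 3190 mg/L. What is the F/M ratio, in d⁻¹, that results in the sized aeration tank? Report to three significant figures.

F/M ≈ 0.222 d⁻¹

Steady-state biomass mass balance: V·X·(1 + k_d·θ_c) = Y·Q·(S₀ − S)·θ_c, so V = 0.419 × 1500 × (1350 − 10.4) × 20.5 / [3190 × (1 + 0.0434 × 20.5)] = 1.73×10^7 / 6028 = 2863 m³.
F/M = Q·S₀ / (V·X) = 1500 × 1350 / (2863 × 3190) = 0.2217 g bCOD·(g VSS·d)⁻¹.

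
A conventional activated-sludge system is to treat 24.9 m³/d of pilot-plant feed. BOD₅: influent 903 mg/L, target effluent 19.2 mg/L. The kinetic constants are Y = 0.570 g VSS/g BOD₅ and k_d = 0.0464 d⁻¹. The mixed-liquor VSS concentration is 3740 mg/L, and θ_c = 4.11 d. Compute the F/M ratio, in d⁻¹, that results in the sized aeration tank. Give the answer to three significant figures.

F/M ≈ 0.519 d⁻¹

Rearranging the biomass balance for a CMAS with decay, V = Y·Q·ΔS·θ_c / [X·(1+k_d θ_c)] = 0.570 × 24.9 × (903 − 19.2) × 4.11 / [3740 × (1 + 0.0464 × 4.11)] = 5.16×10^4 / 4453 = 11.58 m³.
F/M = applied load / biomass = Q·S₀/(V·X) = 24.9 × 903 / (11.58 × 3740) = 0.5193 d⁻¹.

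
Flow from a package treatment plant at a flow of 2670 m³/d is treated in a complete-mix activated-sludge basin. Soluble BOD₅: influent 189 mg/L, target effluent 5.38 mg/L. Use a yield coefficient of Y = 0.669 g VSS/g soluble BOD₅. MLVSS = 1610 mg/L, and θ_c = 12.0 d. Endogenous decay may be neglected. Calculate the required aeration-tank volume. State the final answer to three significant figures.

V ≈ 2440 m³

Biomass mass balance (decay neglected): V·X = Y·Q·(S₀ − S)·θ_c, so V = 0.669 × 2670 × (189 − 5.38) × 12.0 / 1610 = 2445 m³.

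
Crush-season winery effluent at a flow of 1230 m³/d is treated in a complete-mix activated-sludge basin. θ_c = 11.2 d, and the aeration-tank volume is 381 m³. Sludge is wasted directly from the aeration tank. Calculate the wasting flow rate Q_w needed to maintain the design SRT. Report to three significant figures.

With mixed-liquor wasting, θ_c = V/Q_w, so Q_w = V/θ_c = 381.0/11.2 = 34.02 m³/d.

Q_w ≈ 34.0 m³/d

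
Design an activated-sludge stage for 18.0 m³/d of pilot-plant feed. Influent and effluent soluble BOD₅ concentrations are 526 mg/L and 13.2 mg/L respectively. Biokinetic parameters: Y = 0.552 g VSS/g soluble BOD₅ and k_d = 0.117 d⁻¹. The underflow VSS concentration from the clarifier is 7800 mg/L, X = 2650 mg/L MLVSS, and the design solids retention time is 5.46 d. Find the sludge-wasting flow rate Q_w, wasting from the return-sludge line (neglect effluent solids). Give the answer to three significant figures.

Steady-state biomass mass balance: V·X·(1 + k_d·θ_c) = Y·Q·(S₀ − S)·θ_c, so V = 0.552 × 18.0 × (526 − 13.2) × 5.46 / [2650 × (1 + 0.117 × 5.46)] = 2.78×10^4 / 4343 = 6.406 m³.
θ_c = V·X/(Q_w·X_r) when wasting from the recycle, so Q_w = V·X/(θ_c·X_r) = 6.406 × 2650 / (5.46 × 7800) = 0.3986 m³/d.

Q_w ≈ 0.399 m³/d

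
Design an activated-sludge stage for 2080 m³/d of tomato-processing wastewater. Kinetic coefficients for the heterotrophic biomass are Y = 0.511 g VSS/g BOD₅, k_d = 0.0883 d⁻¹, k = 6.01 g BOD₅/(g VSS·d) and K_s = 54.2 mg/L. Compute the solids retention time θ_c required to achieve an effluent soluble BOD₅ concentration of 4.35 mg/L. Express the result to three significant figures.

θ_c ≈ 7.15 d

At the target effluent, Y k S/(K_s+S) = 0.511×6.01×4.35/58.55 = 0.2282 d⁻¹.
Then 1/θ_c = μ − k_d = 0.2282 − 0.0883 = 0.1399 d⁻¹, giving θ_c = 7.150 d.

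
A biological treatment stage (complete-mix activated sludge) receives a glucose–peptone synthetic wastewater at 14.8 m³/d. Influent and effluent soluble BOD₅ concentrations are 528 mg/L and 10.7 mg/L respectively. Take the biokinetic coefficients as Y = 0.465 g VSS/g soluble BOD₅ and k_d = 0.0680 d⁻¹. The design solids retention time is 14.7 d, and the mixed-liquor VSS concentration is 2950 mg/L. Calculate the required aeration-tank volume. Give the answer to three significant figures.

Steady-state biomass mass balance: V·X·(1 + k_d·θ_c) = Y·Q·(S₀ − S)·θ_c, so V = 0.465 × 14.8 × (528 − 10.7) × 14.7 / [2950 × (1 + 0.0680 × 14.7)] = 5.23×10^4 / 5899 = 8.872 m³.

V ≈ 8.87 m³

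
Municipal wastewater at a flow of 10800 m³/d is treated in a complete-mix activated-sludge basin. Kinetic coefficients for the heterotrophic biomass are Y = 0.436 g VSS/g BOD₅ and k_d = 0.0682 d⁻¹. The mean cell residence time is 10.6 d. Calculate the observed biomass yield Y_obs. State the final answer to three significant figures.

Y_obs ≈ 0.253 g VSS/g BOD₅

Correct the yield for decay: Y_obs = Y/(1 + k_d θ_c) = 0.436 / (1 + 0.0682 × 10.6) = 0.436 / 1.723 = 0.2531.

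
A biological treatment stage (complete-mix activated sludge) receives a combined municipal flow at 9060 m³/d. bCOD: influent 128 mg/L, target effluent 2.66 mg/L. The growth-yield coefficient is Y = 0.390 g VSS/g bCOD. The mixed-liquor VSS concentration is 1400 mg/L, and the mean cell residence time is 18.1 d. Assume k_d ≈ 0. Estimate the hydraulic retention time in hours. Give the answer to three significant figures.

τ ≈ 15.2 h

V·X = Y·Q·ΔS·θ_c gives V = 0.390 × 9060 × (128 − 2.66) × 18.1 / 1400 = 5726 m³.
Hydraulic retention time τ = V/Q = 5726 / 9060 = 0.6320 d = 15.17 h.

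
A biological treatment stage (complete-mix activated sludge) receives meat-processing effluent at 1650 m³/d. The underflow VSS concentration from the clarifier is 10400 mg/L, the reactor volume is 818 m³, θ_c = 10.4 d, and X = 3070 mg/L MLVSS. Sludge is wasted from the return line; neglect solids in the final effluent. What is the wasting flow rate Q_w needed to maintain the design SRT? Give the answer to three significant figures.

Q_w ≈ 23.2 m³/d

Wasting from the return line (neglecting effluent solids): Q_w = V·X / (θ_c·X_r) = 818.0 × 3070 / (10.4 × 10400) = 23.22 m³/d.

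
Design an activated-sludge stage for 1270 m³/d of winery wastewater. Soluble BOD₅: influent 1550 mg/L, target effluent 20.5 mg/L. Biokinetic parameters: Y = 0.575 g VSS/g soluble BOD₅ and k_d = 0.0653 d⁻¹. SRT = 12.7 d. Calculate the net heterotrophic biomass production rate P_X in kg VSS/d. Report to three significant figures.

Y_obs = Y / (1 + k_d θ_c) = 0.575 / (1 + 0.0653 × 12.7) = 0.575 / 1.829 = 0.3143.
ΔS = 1550 − 20.5 = 1530 mg/L, so the substrate removal rate is 1270 × 1530/1000 = 1942 kg soluble BOD₅/d.
So the net sludge growth is P_X = 0.3143 × 1942 = 610.6 kg VSS/d.

P_X ≈ 611 kg VSS/d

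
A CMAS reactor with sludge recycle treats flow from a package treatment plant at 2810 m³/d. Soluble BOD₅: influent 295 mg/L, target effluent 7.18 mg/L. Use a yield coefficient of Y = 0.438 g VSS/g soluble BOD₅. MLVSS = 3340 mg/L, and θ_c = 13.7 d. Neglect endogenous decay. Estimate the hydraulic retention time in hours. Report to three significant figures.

Biomass mass balance (decay neglected): V·X = Y·Q·(S₀ − S)·θ_c, so V = 0.438 × 2810 × (295 − 7.18) × 13.7 / 3340 = 1453 m³.
Hydraulic retention time τ = V/Q = 1453 / 2810 = 0.5171 d = 12.41 h.

τ ≈ 12.4 h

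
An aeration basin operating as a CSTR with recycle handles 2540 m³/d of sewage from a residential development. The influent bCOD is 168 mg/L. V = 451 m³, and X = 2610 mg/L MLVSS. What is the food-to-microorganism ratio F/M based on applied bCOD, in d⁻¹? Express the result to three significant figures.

Food-to-microorganism ratio F/M = Q S₀ / (V X) = 2540 × 168 / (451.0 × 2610) = 0.3625 d⁻¹.

F/M ≈ 0.363 d⁻¹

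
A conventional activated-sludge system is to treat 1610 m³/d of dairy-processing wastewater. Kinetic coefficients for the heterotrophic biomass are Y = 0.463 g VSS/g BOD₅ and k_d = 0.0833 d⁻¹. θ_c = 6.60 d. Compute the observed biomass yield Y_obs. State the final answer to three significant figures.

The observed yield is Y_obs = Y/(1 + k_d·θ_c) = 0.463 / (1 + 0.0833 × 6.60) = 0.463 / 1.550 = 0.2988 g VSS per g BOD₅ removed.

Y_obs ≈ 0.299 g VSS/g BOD₅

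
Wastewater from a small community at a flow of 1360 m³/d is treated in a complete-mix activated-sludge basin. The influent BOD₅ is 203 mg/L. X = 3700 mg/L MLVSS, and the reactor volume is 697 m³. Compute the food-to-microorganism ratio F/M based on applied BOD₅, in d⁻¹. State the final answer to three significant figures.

F/M ≈ 0.107 d⁻¹

F/M = applied load / biomass = Q·S₀/(V·X) = 1360 × 203 / (697.0 × 3700) = 0.1071 d⁻¹.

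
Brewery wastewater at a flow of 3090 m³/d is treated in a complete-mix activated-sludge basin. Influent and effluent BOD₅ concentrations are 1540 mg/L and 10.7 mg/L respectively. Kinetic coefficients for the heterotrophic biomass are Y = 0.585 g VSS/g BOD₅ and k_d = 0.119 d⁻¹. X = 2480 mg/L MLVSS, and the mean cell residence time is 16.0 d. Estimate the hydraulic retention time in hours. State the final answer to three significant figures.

Steady-state biomass mass balance: V·X·(1 + k_d·θ_c) = Y·Q·(S₀ − S)·θ_c, so V = 0.585 × 3090 × (1540 − 10.7) × 16.0 / [2480 × (1 + 0.119 × 16.0)] = 4.42×10^7 / 7202 = 6142 m³.
HRT = V/Q = 6142 m³ / 3090 m³·d⁻¹ = 1.988 d × 24 = 47.70 h.

τ ≈ 47.7 h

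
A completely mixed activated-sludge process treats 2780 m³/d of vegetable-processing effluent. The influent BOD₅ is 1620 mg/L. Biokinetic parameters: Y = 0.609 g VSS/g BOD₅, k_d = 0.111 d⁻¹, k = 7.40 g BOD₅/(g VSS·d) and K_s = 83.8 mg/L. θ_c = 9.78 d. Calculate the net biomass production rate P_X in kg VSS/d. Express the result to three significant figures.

P_X ≈ 1310 kg VSS/d

Effluent substrate depends only on kinetics and SRT: S = K_s(1 + k_d θ_c) / [θ_c(Yk − k_d) − 1] = 83.8 × (1 + 0.111 × 9.78) / [9.78 × (0.609 × 7.40 − 0.111) − 1] = 174.8 / 41.99 = 4.162 mg/L.
The observed yield is Y_obs = Y/(1 + k_d·θ_c) = 0.609 / (1 + 0.111 × 9.78) = 0.609 / 2.086 = 0.2920 g VSS per g BOD₅ removed.
Mass of BOD₅ removed per day: Q(S₀ − S) = 2780 × 1616 g/m³ = 4492 kg/d.
Net biomass production P_X = Y_obs × Q·(S₀ − S) = 0.2920 × 4492 = 1312 kg VSS/d.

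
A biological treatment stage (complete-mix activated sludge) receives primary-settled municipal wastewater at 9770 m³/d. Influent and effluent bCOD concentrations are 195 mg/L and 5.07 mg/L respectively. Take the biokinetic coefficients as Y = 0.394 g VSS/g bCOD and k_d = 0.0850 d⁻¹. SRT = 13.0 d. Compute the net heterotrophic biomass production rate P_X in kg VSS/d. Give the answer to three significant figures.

P_X ≈ 347 kg VSS/d

Y_obs = Y / (1 + k_d θ_c) = 0.394 / (1 + 0.0850 × 13.0) = 0.394 / 2.105 = 0.1872.
Q·(S₀ − S) = 9770 × (195 − 5.07) × 10⁻³ = 1856 kg/d removed.
P_X = Y_obs · Q(S₀ − S) = 0.1872 × 1856 = 347.3 kg VSS/d.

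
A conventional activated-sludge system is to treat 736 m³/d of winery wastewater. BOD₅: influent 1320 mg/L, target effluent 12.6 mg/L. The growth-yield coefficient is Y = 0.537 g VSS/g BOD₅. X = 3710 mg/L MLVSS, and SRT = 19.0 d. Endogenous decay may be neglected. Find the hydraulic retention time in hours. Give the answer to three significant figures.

With k_d = 0 the design equation reduces to V = Y Q (S₀−S) θ_c / X = 0.537 × 736 × (1320 − 12.6) × 19.0 / 3710 = 2646 m³.
HRT = V/Q = 2646 m³ / 736 m³·d⁻¹ = 3.596 d × 24 = 86.29 h.

τ ≈ 86.3 h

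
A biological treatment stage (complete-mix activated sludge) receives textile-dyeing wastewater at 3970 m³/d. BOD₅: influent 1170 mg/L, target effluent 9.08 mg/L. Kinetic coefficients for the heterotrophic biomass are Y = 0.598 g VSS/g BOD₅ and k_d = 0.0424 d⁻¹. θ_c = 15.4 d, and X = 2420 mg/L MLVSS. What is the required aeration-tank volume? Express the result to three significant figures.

V ≈ 10600 m³

Rearranging the biomass balance for a CMAS with decay, V = Y·Q·ΔS·θ_c / [X·(1+k_d θ_c)] = 0.598 × 3970 × (1170 − 9.08) × 15.4 / [2420 × (1 + 0.0424 × 15.4)] = 4.24×10^7 / 4000 = 10611 m³.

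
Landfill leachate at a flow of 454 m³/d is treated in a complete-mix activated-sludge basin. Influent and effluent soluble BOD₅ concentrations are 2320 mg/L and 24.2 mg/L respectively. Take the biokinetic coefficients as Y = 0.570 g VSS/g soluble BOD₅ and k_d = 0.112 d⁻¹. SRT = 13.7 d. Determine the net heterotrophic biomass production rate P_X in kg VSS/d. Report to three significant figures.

Correct the yield for decay: Y_obs = Y/(1 + k_d θ_c) = 0.570 / (1 + 0.112 × 13.7) = 0.570 / 2.534 = 0.2249.
Mass of soluble BOD₅ removed per day: Q(S₀ − S) = 454 × 2296 g/m³ = 1042 kg/d.
Biomass produced: P_X = Y_obs·Q·ΔS = 0.2249 × 1042 ≈ 234.4 kg VSS/d.

P_X ≈ 234 kg VSS/d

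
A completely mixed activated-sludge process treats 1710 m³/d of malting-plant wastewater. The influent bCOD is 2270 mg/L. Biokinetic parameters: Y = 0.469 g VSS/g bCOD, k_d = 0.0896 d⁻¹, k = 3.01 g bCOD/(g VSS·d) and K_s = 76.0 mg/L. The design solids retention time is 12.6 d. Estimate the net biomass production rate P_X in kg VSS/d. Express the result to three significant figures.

From the Monod/SRT balance for a CMAS, S = K_s·(1+k_d θ_c)/[θ_c·(Y k − k_d) − 1] = 76.0 × (1 + 0.0896 × 12.6) / [12.6 × (0.469 × 3.01 − 0.0896) − 1] = 161.8 / 15.66 = 10.33 mg/L.
Y_obs = Y / (1 + k_d θ_c) = 0.469 / (1 + 0.0896 × 12.6) = 0.469 / 2.129 = 0.2203.
Q·(S₀ − S) = 1710 × (2270 − 10.3) × 10⁻³ = 3864 kg/d removed.
Biomass produced: P_X = Y_obs·Q·ΔS = 0.2203 × 3864 ≈ 851.2 kg VSS/d.

P_X ≈ 851 kg VSS/d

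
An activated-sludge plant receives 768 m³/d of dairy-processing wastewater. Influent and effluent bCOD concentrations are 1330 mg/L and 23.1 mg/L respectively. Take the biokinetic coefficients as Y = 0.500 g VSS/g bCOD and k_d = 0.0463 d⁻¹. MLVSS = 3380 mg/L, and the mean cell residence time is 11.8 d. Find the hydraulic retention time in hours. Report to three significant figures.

τ ≈ 35.4 h

Steady-state biomass mass balance: V·X·(1 + k_d·θ_c) = Y·Q·(S₀ − S)·θ_c, so V = 0.500 × 768 × (1330 − 23.1) × 11.8 / [3380 × (1 + 0.0463 × 11.8)] = 5.92×10^6 / 5227 = 1133 m³.
Hydraulic retention time τ = V/Q = 1133 / 768 = 1.475 d = 35.41 h.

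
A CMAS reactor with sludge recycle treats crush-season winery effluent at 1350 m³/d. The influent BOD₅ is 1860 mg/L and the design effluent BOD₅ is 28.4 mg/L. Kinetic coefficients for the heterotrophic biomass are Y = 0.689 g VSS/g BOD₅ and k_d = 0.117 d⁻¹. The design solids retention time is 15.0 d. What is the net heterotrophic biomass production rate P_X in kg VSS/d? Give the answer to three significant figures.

Observed yield with endogenous decay: Y_obs = Y / (1 + k_d·θ_c) = 0.689 / (1 + 0.117 × 15.0) = 0.689 / 2.755 = 0.2501 g VSS/g BOD₅.
Q·(S₀ − S) = 1350 × (1860 − 28.4) × 10⁻³ = 2473 kg/d removed.
So the net sludge growth is P_X = 0.2501 × 2473 = 618.4 kg VSS/d.

P_X ≈ 618 kg VSS/d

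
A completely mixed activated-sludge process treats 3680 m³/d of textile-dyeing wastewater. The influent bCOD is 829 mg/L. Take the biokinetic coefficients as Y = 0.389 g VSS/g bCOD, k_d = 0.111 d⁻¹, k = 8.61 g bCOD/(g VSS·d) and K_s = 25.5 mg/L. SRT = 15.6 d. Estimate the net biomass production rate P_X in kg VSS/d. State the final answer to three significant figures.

P_X ≈ 434 kg VSS/d

From the Monod/SRT balance for a CMAS, S = K_s·(1+k_d θ_c)/[θ_c·(Y k − k_d) − 1] = 25.5 × (1 + 0.111 × 15.6) / [15.6 × (0.389 × 8.61 − 0.111) − 1] = 69.66 / 49.52 = 1.407 mg/L.
Correct the yield for decay: Y_obs = Y/(1 + k_d θ_c) = 0.389 / (1 + 0.111 × 15.6) = 0.389 / 2.732 = 0.1424.
Mass of bCOD removed per day: Q(S₀ − S) = 3680 × 827.6 g/m³ = 3046 kg/d.
Net biomass production P_X = Y_obs × Q·(S₀ − S) = 0.1424 × 3046 = 433.7 kg VSS/d.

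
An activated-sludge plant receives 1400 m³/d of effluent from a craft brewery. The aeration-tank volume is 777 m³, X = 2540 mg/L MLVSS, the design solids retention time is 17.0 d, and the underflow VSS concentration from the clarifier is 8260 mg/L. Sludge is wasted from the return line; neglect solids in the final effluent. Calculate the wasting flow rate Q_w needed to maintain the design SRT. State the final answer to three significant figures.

Q_w ≈ 14.1 m³/d

θ_c = V·X/(Q_w·X_r) when wasting from the recycle, so Q_w = V·X/(θ_c·X_r) = 777.0 × 2540 / (17.0 × 8260) = 14.05 m³/d.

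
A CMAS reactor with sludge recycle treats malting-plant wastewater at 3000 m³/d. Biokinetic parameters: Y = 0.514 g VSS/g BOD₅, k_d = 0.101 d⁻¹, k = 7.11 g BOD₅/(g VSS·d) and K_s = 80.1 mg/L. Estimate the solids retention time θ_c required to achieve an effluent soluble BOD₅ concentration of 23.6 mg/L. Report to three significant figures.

θ_c ≈ 1.37 d

Specific growth rate at S = 23.6 mg/L: μ = YkS/(K_s+S) = 0.514·7.11·23.6/(80.1+23.6) = 0.8317 d⁻¹.
Then 1/θ_c = μ − k_d = 0.8317 − 0.101 = 0.7307 d⁻¹, giving θ_c = 1.369 d.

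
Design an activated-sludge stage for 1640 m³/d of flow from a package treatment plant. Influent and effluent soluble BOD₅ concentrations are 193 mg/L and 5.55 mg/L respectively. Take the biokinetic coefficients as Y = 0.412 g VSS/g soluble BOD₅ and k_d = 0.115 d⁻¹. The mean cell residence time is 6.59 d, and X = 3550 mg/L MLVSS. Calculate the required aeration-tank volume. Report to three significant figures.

V ≈ 134 m³

Rearranging the biomass balance for a CMAS with decay, V = Y·Q·ΔS·θ_c / [X·(1+k_d θ_c)] = 0.412 × 1640 × (193 − 5.55) × 6.59 / [3550 × (1 + 0.115 × 6.59)] = 8.35×10^5 / 6240 = 133.8 m³.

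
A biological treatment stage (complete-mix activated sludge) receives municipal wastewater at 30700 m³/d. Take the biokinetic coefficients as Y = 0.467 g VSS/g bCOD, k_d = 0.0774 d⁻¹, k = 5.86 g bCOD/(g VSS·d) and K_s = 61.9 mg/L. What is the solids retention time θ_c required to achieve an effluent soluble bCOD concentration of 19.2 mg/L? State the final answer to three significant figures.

θ_c ≈ 1.75 d

From 1/θ_c = Y·k·S/(K_s + S) − k_d: Y·k·S/(K_s+S) = 0.467 × 5.86 × 19.2 / (61.9 + 19.2) = 0.6479 d⁻¹.
1/θ_c = 0.6479 − 0.0774 = 0.5705 d⁻¹, so θ_c = 1.753 d.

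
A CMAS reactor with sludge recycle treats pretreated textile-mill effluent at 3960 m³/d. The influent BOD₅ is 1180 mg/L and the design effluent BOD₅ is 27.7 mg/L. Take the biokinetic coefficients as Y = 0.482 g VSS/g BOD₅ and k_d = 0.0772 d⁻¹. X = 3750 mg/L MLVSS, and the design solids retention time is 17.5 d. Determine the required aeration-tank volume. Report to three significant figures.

Steady-state biomass mass balance: V·X·(1 + k_d·θ_c) = Y·Q·(S₀ − S)·θ_c, so V = 0.482 × 3960 × (1180 − 27.7) × 17.5 / [3750 × (1 + 0.0772 × 17.5)] = 3.85×10^7 / 8816 = 4366 m³.

V ≈ 4370 m³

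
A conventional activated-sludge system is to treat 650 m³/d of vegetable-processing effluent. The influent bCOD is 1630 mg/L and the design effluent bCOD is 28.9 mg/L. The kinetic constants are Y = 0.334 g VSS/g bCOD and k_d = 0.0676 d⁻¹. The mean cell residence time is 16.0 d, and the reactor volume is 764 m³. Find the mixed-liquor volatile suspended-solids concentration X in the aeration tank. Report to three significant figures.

X = Y·Q·ΔS·θ_c / [V·(1 + k_d θ_c)] = 0.334 × 650 × (1630 − 28.9) × 16.0 / [764 × (1 + 0.0676 × 16.0)] = 3497 mg/L.

X ≈ 3500 mg/L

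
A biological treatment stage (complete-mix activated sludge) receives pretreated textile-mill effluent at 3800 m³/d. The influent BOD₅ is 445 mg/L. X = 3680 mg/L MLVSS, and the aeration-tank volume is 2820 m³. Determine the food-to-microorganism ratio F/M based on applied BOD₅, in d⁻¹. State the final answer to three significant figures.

F/M ≈ 0.163 d⁻¹

Food-to-microorganism ratio F/M = Q S₀ / (V X) = 3800 × 445 / (2820 × 3680) = 0.1629 d⁻¹.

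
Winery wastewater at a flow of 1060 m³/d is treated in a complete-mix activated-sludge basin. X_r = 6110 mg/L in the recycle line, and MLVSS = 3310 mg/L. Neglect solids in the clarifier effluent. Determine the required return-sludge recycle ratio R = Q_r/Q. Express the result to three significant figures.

R ≈ 1.18

Mass balance around the secondary clarifier (neglecting effluent solids): R = X / (X_r − X) = 3310 / (6110 − 3310) = 1.182.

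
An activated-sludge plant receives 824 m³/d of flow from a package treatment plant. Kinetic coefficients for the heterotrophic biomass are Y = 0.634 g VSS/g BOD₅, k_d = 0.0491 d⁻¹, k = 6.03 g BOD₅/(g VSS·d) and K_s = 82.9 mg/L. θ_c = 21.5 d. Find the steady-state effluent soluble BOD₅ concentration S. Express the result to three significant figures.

S ≈ 2.13 mg/L

From the Monod/SRT balance for a CMAS, S = K_s·(1+k_d θ_c)/[θ_c·(Y k − k_d) − 1] = 82.9 × (1 + 0.0491 × 21.5) / [21.5 × (0.634 × 6.03 − 0.0491) − 1] = 170.4 / 80.14 = 2.126 mg/L.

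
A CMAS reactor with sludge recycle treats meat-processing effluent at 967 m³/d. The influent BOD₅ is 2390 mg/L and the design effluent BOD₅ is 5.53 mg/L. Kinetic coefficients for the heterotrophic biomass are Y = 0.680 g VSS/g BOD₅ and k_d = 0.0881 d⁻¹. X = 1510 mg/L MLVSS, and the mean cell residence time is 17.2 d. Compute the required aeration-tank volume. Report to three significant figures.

V ≈ 7100 m³

From the SRT design equation V = Y Q (S₀−S) θ_c / [X (1 + k_d θ_c)] = 0.680 × 967 × (2390 − 5.53) × 17.2 / [1510 × (1 + 0.0881 × 17.2)] = 2.7×10^7 / 3798 = 7100 m³.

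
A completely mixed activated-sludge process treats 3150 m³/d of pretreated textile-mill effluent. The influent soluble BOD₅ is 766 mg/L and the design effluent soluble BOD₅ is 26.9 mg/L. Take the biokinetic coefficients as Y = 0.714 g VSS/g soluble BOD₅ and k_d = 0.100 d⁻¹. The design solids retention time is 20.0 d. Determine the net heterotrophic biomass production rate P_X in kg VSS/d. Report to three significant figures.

P_X ≈ 554 kg VSS/d

Y_obs = Y / (1 + k_d θ_c) = 0.714 / (1 + 0.100 × 20.0) = 0.714 / 3.000 = 0.2380.
Mass of soluble BOD₅ removed per day: Q(S₀ − S) = 3150 × 739.1 g/m³ = 2328 kg/d.
Net biomass production P_X = Y_obs × Q·(S₀ − S) = 0.2380 × 2328 = 554.1 kg VSS/d.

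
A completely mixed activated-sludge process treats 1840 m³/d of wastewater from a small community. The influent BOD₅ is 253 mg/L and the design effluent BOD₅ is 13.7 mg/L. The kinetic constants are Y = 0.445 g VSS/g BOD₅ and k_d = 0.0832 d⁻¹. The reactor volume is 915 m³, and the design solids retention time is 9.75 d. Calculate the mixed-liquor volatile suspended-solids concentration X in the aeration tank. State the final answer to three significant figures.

X ≈ 1150 mg/L

Solving the biomass balance for X: X = Y Q (S₀−S) θ_c / [V (1+k_d θ_c)] = 0.445 × 1840 × (253 − 13.7) × 9.75 / [915 × (1 + 0.0832 × 9.75)] = 1153 mg/L.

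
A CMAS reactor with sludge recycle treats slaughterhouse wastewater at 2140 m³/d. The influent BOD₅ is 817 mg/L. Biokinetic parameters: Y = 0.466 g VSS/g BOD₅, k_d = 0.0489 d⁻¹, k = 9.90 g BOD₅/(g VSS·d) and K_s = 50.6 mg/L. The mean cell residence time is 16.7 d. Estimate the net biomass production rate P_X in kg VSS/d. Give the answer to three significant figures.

P_X ≈ 448 kg VSS/d

For a completely mixed reactor with recycle the Lawrence–McCarty relation gives S = K_s·(1 + k_d·θ_c) / [θ_c·(Y·k − k_d) − 1] = 50.6 × (1 + 0.0489 × 16.7) / [16.7 × (0.466 × 9.90 − 0.0489) − 1] = 91.92 / 75.23 = 1.222 mg/L.
The observed yield is Y_obs = Y/(1 + k_d·θ_c) = 0.466 / (1 + 0.0489 × 16.7) = 0.466 / 1.817 = 0.2565 g VSS per g BOD₅ removed.
Mass of BOD₅ removed per day: Q(S₀ − S) = 2140 × 815.8 g/m³ = 1746 kg/d.
Net biomass production P_X = Y_obs × Q·(S₀ − S) = 0.2565 × 1746 = 447.8 kg VSS/d.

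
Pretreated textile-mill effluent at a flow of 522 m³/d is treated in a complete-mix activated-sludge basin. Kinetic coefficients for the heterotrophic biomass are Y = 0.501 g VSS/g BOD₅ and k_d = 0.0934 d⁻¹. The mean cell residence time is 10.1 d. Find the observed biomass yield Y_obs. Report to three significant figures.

The observed yield is Y_obs = Y/(1 + k_d·θ_c) = 0.501 / (1 + 0.0934 × 10.1) = 0.501 / 1.943 = 0.2578 g VSS per g BOD₅ removed.

Y_obs ≈ 0.258 g VSS/g BOD₅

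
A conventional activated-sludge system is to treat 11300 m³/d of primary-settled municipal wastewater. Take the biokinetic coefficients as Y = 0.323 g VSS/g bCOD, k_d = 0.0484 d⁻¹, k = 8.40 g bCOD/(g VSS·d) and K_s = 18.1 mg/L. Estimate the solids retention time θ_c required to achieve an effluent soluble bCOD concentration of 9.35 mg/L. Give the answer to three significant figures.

θ_c ≈ 1.14 d

Specific growth rate at S = 9.35 mg/L: μ = YkS/(K_s+S) = 0.323·8.40·9.35/(18.1+9.35) = 0.9242 d⁻¹.
Then 1/θ_c = μ − k_d = 0.9242 − 0.0484 = 0.8758 d⁻¹, giving θ_c = 1.142 d.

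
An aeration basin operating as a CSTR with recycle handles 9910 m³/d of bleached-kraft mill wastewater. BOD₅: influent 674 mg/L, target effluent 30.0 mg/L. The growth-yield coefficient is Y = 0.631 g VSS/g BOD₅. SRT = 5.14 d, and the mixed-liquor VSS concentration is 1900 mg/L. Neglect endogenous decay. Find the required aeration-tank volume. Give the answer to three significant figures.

V ≈ 10900 m³

With k_d = 0 the design equation reduces to V = Y Q (S₀−S) θ_c / X = 0.631 × 9910 × (674 − 30.0) × 5.14 / 1900 = 10894 m³.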